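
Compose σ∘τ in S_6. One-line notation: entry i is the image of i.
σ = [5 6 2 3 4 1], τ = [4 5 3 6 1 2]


σ∘τ: apply τ first, then σ
1 →τ 4 →σ 3
2 →τ 5 →σ 4
3 →τ 3 →σ 2
4 →τ 6 →σ 1
5 →τ 1 →σ 5
6 →τ 2 →σ 6

σ∘τ = [3 4 2 1 5 6]


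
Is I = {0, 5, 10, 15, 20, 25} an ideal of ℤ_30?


Check ideal conditions for I = {0, 5, 10, 15, 20, 25} in ℤ_30:
(1) I is an additive subgroup? Yes
(2) For r ∈ ℤ_30 and a ∈ I: r·a ∈ I? Yes

Yes, I is an ideal of ℤ_30


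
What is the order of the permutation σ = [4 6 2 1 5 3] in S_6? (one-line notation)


Cycle decomposition: (1 4) (2 6 3)
Cycle lengths: 2, 3
Order = lcm(2, 3) = 6

ord(σ) = 6


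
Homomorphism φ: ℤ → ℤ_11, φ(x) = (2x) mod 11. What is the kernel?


Kernel = preimage of identity
ker(φ) = {x ∈ ℤ : 2x ≡ 0 (mod 11)}. gcd(2,11) = 1, so 2x ≡ 0 (mod 11) ⟺ x ≡ 0 (mod 11/1 = 11). Hence ker(φ) = 11ℤ

ker(φ) = 11ℤ


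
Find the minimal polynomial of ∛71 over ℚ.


∛71 satisfies x³ - 71 = 0, irreducible over ℚ (no rational root; 71 is not a perfect cube)

Minimal polynomial: x³ - 71


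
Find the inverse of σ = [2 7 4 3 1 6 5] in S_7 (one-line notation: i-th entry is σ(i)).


To find σ⁻¹, swap domain and range:
σ(1) = 2 → σ⁻¹(2) = 1
σ(2) = 7 → σ⁻¹(7) = 2
σ(3) = 4 → σ⁻¹(4) = 3
σ(4) = 3 → σ⁻¹(3) = 4
σ(5) = 1 → σ⁻¹(1) = 5
σ(6) = 6 → σ⁻¹(6) = 6
σ(7) = 5 → σ⁻¹(5) = 7

σ⁻¹ = [5 1 4 3 7 6 2]


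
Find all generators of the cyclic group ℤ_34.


g generates ℤ_n iff gcd(g,n) = 1
Prime factors of 34: 2, 17
Generators are g ∈ {1,...,33} not divisible by any of these primes.
Generators: {1, 3, 5, 7, 9, 11, 13, 15, 19, 21, 23, 25, 27, 29, 31, 33}
Number of generators = φ(34) = 16

Generators of ℤ_34 = {1, 3, 5, 7, 9, 11, 13, 15, 19, 21, 23, 25, 27, 29, 31, 33}


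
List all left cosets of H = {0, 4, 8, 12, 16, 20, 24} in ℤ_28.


H = {0, 4, 8, 12, 16, 20, 24}, |H| = 7
Number of cosets = |G|/|H| = 28/7 = 4
0 + H = {0, 4, 8, 12, 16, 20, 24}
1 + H = {1, 5, 9, 13, 17, 21, 25}
2 + H = {2, 6, 10, 14, 18, 22, 26}
3 + H = {3, 7, 11, 15, 19, 23, 27}

Cosets: 0+H={0,4,8,12,16,20,24}; 1+H={1,5,9,13,17,21,25}; 2+H={2,6,10,14,18,22,26}; 3+H={3,7,11,15,19,23,27}


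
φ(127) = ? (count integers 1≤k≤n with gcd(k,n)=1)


Factor n: 127 = 127
φ(n) = n · ∏(1 - 1/p) over distinct primes p | n
φ(127) = 127 · (1 - 1/127) = 126

φ(127) = 126


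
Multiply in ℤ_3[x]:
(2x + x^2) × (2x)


Expand and collect like terms; reduce coefficients mod 3:
x^0: 0·0 = 0 ≡ 0 (mod 3)
x^1: 0·2 + 2·0 = 0 ≡ 0 (mod 3)
x^2: 2·2 + 1·0 = 4 ≡ 1 (mod 3)
x^3: 1·2 = 2 ≡ 2 (mod 3)
Result: x^2 + 2x^3

f · g = x^2 + 2x^3


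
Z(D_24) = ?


Z(G) = {g ∈ G | gx = xg for all x ∈ G}
For even n, Z(D_n) = {e, r^(n/2)}: the 180° rotation r^12 commutes with every reflection and rotation

Z(D_24) = {e, r^12}


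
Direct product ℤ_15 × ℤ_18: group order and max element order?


|ℤ_15 × ℤ_18| = 15 × 18 = 270
Max element order = lcm(15,18) = 90
Cyclic? No (gcd=3)

|ℤ_15×ℤ_18| = 270, max element order = 90


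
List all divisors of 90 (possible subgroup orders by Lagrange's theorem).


Lagrange's theorem: |H| divides |G|
|G| = 90
Divisors of 90: 1, 2, 3, 5, 6, 9, 10, 15, 18, 30, 45, 90

Possible subgroup orders: {1, 2, 3, 5, 6, 9, 10, 15, 18, 30, 45, 90}


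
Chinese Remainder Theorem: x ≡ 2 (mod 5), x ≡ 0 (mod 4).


m₁ = 5, m₂ = 4, gcd = 1, so CRT applies. M = m₁·m₂ = 20
Let M₁ = M/m₁ = 4, M₂ = M/m₂ = 5
Find y₁ ≡ M₁⁻¹ (mod m₁): 4⁻¹ ≡ 4 (mod 5)
Find y₂ ≡ M₂⁻¹ (mod m₂): 5⁻¹ ≡ 1 (mod 4)
x = a₁·M₁·y₁ + a₂·M₂·y₂ = 2·4·4 + 0·5·1 = 32
Reduce mod 20: x ≡ 12
Check: 12 mod 5 = 2 ✓, 12 mod 4 = 0 ✓

x ≡ 12 (mod 20)


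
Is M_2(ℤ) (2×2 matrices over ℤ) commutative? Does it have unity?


Matrix multiplication is non-commutative for n ≥ 2; the identity matrix I is the unity; singular matrices give zero divisors, so not an integral domain
Commutative: No
Integral domain: No
Has unity: Yes

M_2(ℤ) (2×2 matrices over ℤ): Commutative=No, Unity=Yes


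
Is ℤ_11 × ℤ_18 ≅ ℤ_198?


Comparing ℤ_11 × ℤ_18 and ℤ_198:
gcd(11,18) = 1, so ℤ_11 × ℤ_18 ≅ ℤ_198 (CRT)

Yes, ℤ_11 × ℤ_18 ≅ ℤ_198


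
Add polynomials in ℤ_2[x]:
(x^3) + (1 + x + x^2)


Add coefficients mod 2:
x^0: 0 + 1 = 1 (mod 2)
x^1: 0 + 1 = 1 (mod 2)
x^2: 0 + 1 = 1 (mod 2)
x^3: 1 + 0 = 1 (mod 2)
Result: 1 + x + x^2 + x^3

f + g = 1 + x + x^2 + x^3


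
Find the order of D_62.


|D_n| = 2n (n rotations and n reflections)
|D_62| = 2×62 = 124

|D_62| = 124


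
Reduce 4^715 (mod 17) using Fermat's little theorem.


Fermat's little theorem: if p is prime and gcd(a,p)=1, then a^(p-1) ≡ 1 (mod p)
p = 17 is prime, gcd(4,17) = 1
Reduce exponent: 715 mod 16 = 11
So 4^715 ≡ 4^11 (mod 17)
4^11 mod 17 = 13

4^715 ≡ 13 (mod 17)


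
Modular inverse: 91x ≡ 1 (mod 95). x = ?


Use the extended Euclidean algorithm to write 1 = 91·s + 95·t; then s mod 95 is the inverse.
Euclidean algorithm:
  91 = 0·95 + 91
  95 = 1·91 + 4
  91 = 22·4 + 3
  4 = 1·3 + 1
  3 = 3·1 + 0
gcd(91,95) = 1
Back-substitution gives: 91·(-24) + 95·(23) = 1
So 91⁻¹ ≡ -24 ≡ 71 (mod 95)
Check: 91 × 71 = 6461 ≡ 1 (mod 95) ✓

91⁻¹ ≡ 71 (mod 95)


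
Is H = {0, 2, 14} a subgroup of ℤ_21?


Subgroup test for H = {0, 2, 14} in (ℤ_21, +):
(1) 0 ∈ H? Yes
(2) Closure: for all a,b ∈ H, (a+b) mod 21 ∈ H? No  [counterexample: 2 + 2 = 4 ∉ H]
(3) Inverses: for all a ∈ H, -a mod 21 ∈ H? No

No, H is not a subgroup of ℤ_21


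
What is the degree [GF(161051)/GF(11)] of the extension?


GF(161051) = GF(11^5), so the extension degree is 5

[GF(161051)/GF(11)] = 5


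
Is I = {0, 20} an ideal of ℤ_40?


Check ideal conditions for I = {0, 20} in ℤ_40:
(1) I is an additive subgroup? Yes
(2) For r ∈ ℤ_40 and a ∈ I: r·a ∈ I? Yes

Yes, I is an ideal of ℤ_40


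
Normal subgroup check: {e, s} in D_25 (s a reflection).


H = {e, s} in D_25 (s a reflection)
r·s·r⁻¹ = sr⁻² ≠ s for n ≥ 3, so {e, s} is not closed under conjugation

No, not a normal subgroup


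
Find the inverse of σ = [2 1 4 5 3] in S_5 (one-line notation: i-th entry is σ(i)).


To find σ⁻¹, swap domain and range:
σ(1) = 2 → σ⁻¹(2) = 1
σ(2) = 1 → σ⁻¹(1) = 2
σ(3) = 4 → σ⁻¹(4) = 3
σ(4) = 5 → σ⁻¹(5) = 4
σ(5) = 3 → σ⁻¹(3) = 5

σ⁻¹ = [2 1 5 3 4]


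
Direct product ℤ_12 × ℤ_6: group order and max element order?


|ℤ_12 × ℤ_6| = 12 × 6 = 72
Max element order = lcm(12,6) = 12
Cyclic? No (gcd=6)

|ℤ_12×ℤ_6| = 72, max element order = 12


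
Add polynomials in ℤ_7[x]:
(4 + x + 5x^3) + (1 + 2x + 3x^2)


Add coefficients mod 7:
x^0: 4 + 1 = 5 (mod 7)
x^1: 1 + 2 = 3 (mod 7)
x^2: 0 + 3 = 3 (mod 7)
x^3: 5 + 0 = 5 (mod 7)
Result: 5 + 3x + 3x^2 + 5x^3

f + g = 5 + 3x + 3x^2 + 5x^3


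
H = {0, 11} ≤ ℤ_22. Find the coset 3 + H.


3 + H = {3 + h (mod 22) : h ∈ H}
3+0=3, 3+11=14

3 + H = {3, 14}


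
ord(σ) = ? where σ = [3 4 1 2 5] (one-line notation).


Cycle decomposition: (1 3) (2 4)
Cycle lengths: 2, 2
Order = lcm(2, 2) = 2

ord(σ) = 2


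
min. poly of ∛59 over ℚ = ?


∛59 satisfies x³ - 59 = 0, irreducible over ℚ (no rational root; 59 is not a perfect cube)

Minimal polynomial: x³ - 59


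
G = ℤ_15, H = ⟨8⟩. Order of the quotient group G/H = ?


|⟨8⟩| = n / gcd(8, 15) = 15 / 1 = 15
H is normal (ℤ_15 is abelian).
|G/H| = |G| / |H| = 15 / 15 = 1

|G/H| = 1


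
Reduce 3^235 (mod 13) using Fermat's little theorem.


Fermat's little theorem: if p is prime and gcd(a,p)=1, then a^(p-1) ≡ 1 (mod p)
p = 13 is prime, gcd(3,13) = 1
Reduce exponent: 235 mod 12 = 7
So 3^235 ≡ 3^7 (mod 13)
3^7 mod 13 = 3

3^235 ≡ 3 (mod 13)


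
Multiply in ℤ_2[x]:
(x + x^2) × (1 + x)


Expand and collect like terms; reduce coefficients mod 2:
x^0: 0·1 = 0 ≡ 0 (mod 2)
x^1: 0·1 + 1·1 = 1 ≡ 1 (mod 2)
x^2: 1·1 + 1·1 = 2 ≡ 0 (mod 2)
x^3: 1·1 = 1 ≡ 1 (mod 2)
Result: x + x^3

f · g = x + x^3


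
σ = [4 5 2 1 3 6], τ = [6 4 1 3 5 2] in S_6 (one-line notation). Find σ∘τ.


σ∘τ: apply τ first, then σ
1 →τ 6 →σ 6
2 →τ 4 →σ 1
3 →τ 1 →σ 4
4 →τ 3 →σ 2
5 →τ 5 →σ 3
6 →τ 2 →σ 5

σ∘τ = [6 1 4 2 3 5]


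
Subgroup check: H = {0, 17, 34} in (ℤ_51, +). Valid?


Subgroup test for H = {0, 17, 34} in (ℤ_51, +):
(1) 0 ∈ H? Yes
(2) Closure: for all a,b ∈ H, (a+b) mod 51 ∈ H? Yes
(3) Inverses: for all a ∈ H, -a mod 51 ∈ H? Yes

Yes, H is a subgroup of ℤ_51


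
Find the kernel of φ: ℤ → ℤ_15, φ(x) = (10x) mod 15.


Kernel = preimage of identity
ker(φ) = {x ∈ ℤ : 10x ≡ 0 (mod 15)}. gcd(10,15) = 5, so 10x ≡ 0 (mod 15) ⟺ x ≡ 0 (mod 15/5 = 3). Hence ker(φ) = 3ℤ

ker(φ) = 3ℤ


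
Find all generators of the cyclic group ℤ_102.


g generates ℤ_n iff gcd(g,n) = 1
Prime factors of 102: 2, 3, 17
Generators are g ∈ {1,...,101} not divisible by any of these primes.
Generators: {1, 5, 7, 11, 13, 19, 23, 25, 29, 31, 35, 37, 41, 43, 47, 49, 53, 55, 59, 61, 65, 67, 71, 73, 77, 79, 83, 89, 91, 95, 97, 101}
Number of generators = φ(102) = 32

Generators of ℤ_102 = {1, 5, 7, 11, 13, 19, 23, 25, 29, 31, 35, 37, 41, 43, 47, 49, 53, 55, 59, 61, 65, 67, 71, 73, 77, 79, 83, 89, 91, 95, 97, 101}


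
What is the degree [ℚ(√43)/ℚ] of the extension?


√43 has minimal polynomial x² - 43 (irreducible over ℚ since 43 is squarefree)

[ℚ(√43)/ℚ] = 2


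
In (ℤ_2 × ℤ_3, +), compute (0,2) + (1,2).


Operation: componentwise addition mod (2, 3)
(0,2) + (1,2) = ((a₁+b₁) mod 2, (a₂+b₂) mod 3) with a = (0,2), b = (1,2)

(0,2) + (1,2) = (1,1)


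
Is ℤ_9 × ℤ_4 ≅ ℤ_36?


Comparing ℤ_9 × ℤ_4 and ℤ_36:
gcd(9,4) = 1, so ℤ_9 × ℤ_4 ≅ ℤ_36 (CRT)

Yes, ℤ_9 × ℤ_4 ≅ ℤ_36


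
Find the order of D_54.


|D_n| = 2n (n rotations and n reflections)
|D_54| = 2×54 = 108

|D_54| = 108


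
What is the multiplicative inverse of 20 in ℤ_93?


Use the extended Euclidean algorithm to write 1 = 20·s + 93·t; then s mod 93 is the inverse.
Euclidean algorithm:
  20 = 0·93 + 20
  93 = 4·20 + 13
  20 = 1·13 + 7
  13 = 1·7 + 6
  7 = 1·6 + 1
  6 = 6·1 + 0
gcd(20,93) = 1
Back-substitution gives: 20·(14) + 93·(-3) = 1
So 20⁻¹ ≡ 14 ≡ 14 (mod 93)
Check: 20 × 14 = 280 ≡ 1 (mod 93) ✓

20⁻¹ ≡ 14 (mod 93)


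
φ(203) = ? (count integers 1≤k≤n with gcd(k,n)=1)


Factor n: 203 = 7 × 29
φ(n) = n · ∏(1 - 1/p) over distinct primes p | n
φ(203) = 203 · (1 - 1/7) · (1 - 1/29) = 168

φ(203) = 168


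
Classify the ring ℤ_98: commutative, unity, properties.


ℤ_98 is a commutative ring with unity 1; 98 = 2×49 is composite, so 2·49 ≡ 0 gives zero divisors (not an integral domain)
Commutative: Yes
Integral domain: No
Has unity: Yes

ℤ_98: Commutative=Yes, Unity=Yes


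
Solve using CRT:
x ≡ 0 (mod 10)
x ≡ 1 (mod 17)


m₁ = 10, m₂ = 17, gcd = 1, so CRT applies. M = m₁·m₂ = 170
Let M₁ = M/m₁ = 17, M₂ = M/m₂ = 10
Find y₁ ≡ M₁⁻¹ (mod m₁): 17⁻¹ ≡ 3 (mod 10)
Find y₂ ≡ M₂⁻¹ (mod m₂): 10⁻¹ ≡ 12 (mod 17)
x = a₁·M₁·y₁ + a₂·M₂·y₂ = 0·17·3 + 1·10·12 = 120
Reduce mod 170: x ≡ 120
Check: 120 mod 10 = 0 ✓, 120 mod 17 = 1 ✓

x ≡ 120 (mod 170)


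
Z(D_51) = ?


Z(G) = {g ∈ G | gx = xg for all x ∈ G}
For odd n, Z(D_n) = {e}: no nontrivial rotation commutes with all reflections

Z(D_51) = {e}


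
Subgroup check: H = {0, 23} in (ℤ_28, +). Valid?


Subgroup test for H = {0, 23} in (ℤ_28, +):
(1) 0 ∈ H? Yes
(2) Closure: for all a,b ∈ H, (a+b) mod 28 ∈ H? No  [counterexample: 23 + 23 = 18 ∉ H]
(3) Inverses: for all a ∈ H, -a mod 28 ∈ H? No

No, H is not a subgroup of ℤ_28


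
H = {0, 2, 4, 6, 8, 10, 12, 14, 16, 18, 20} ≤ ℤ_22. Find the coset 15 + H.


15 + H = {15 + h (mod 22) : h ∈ H}
15+0=15, 15+2=17, 15+4=19, 15+6=21, 15+8=1, 15+10=3, 15+12=5, 15+14=7, 15+16=9, 15+18=11, 15+20=13
15 + H = {1, 3, 5, 7, 9, 11, 13, 15, 17, 19, 21} = 1 + H

15 + H = {1, 3, 5, 7, 9, 11, 13, 15, 17, 19, 21}


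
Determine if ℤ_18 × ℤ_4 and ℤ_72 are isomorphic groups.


Comparing ℤ_18 × ℤ_4 and ℤ_72:
gcd(18,4) = 2 ≠ 1. Max element order in ℤ_18×ℤ_4 is lcm(18,4) = 36 < 72, so it has no element of order 72

No, ℤ_18 × ℤ_4 ≇ ℤ_72


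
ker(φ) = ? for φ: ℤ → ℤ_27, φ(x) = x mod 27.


Kernel = preimage of identity
ker(φ) = {x ∈ ℤ : x ≡ 0 (mod 27)} = 27ℤ = {0, ±27, ±54, ...}

ker(φ) = 27ℤ


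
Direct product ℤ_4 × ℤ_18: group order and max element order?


|ℤ_4 × ℤ_18| = 4 × 18 = 72
Max element order = lcm(4,18) = 36
Cyclic? No (gcd=2)

|ℤ_4×ℤ_18| = 72, max element order = 36


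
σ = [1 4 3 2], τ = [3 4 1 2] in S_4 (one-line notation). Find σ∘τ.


σ∘τ: apply τ first, then σ
1 →τ 3 →σ 3
2 →τ 4 →σ 2
3 →τ 1 →σ 1
4 →τ 2 →σ 4

σ∘τ = [3 2 1 4]


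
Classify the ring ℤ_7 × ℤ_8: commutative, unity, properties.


Direct product ring; commutative with unity (1,1); but (1,0)·(0,1) = (0,0) gives zero divisors, so not an integral domain
Commutative: Yes
Integral domain: No
Has unity: Yes

ℤ_7 × ℤ_8: Commutative=Yes, Unity=Yes


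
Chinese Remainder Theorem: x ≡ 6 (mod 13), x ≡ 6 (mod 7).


m₁ = 13, m₂ = 7, gcd = 1, so CRT applies. M = m₁·m₂ = 91
Let M₁ = M/m₁ = 7, M₂ = M/m₂ = 13
Find y₁ ≡ M₁⁻¹ (mod m₁): 7⁻¹ ≡ 2 (mod 13)
Find y₂ ≡ M₂⁻¹ (mod m₂): 13⁻¹ ≡ 6 (mod 7)
x = a₁·M₁·y₁ + a₂·M₂·y₂ = 6·7·2 + 6·13·6 = 552
Reduce mod 91: x ≡ 6
Check: 6 mod 13 = 6 ✓, 6 mod 7 = 6 ✓

x ≡ 6 (mod 91)


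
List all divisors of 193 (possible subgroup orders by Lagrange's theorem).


Lagrange's theorem: |H| divides |G|
|G| = 193
Divisors of 193: 1, 193

Possible subgroup orders: {1, 193}


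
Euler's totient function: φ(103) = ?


Factor n: 103 = 103
φ(n) = n · ∏(1 - 1/p) over distinct primes p | n
φ(103) = 103 · (1 - 1/103) = 102

φ(103) = 102


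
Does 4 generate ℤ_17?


g generates ℤ_n iff gcd(g, n) = 1
gcd(4, 17) = 1
Since gcd = 1, 4 is a generator.

Yes, 4 generates ℤ_17


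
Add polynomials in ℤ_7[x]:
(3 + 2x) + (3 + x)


Add coefficients mod 7:
x^0: 3 + 3 = 6 (mod 7)
x^1: 2 + 1 = 3 (mod 7)
Result: 6 + 3x

f + g = 6 + 3x


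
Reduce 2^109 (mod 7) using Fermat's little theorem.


Fermat's little theorem: if p is prime and gcd(a,p)=1, then a^(p-1) ≡ 1 (mod p)
p = 7 is prime, gcd(2,7) = 1
Reduce exponent: 109 mod 6 = 1
So 2^109 ≡ 2^1 (mod 7)
2^1 mod 7 = 2

2^109 ≡ 2 (mod 7)


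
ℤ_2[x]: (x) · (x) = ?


Expand and collect like terms; reduce coefficients mod 2:
x^0: 0·0 = 0 ≡ 0 (mod 2)
x^1: 0·1 + 1·0 = 0 ≡ 0 (mod 2)
x^2: 1·1 = 1 ≡ 1 (mod 2)
Result: x^2

f · g = x^2


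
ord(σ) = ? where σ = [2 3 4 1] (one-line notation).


Cycle decomposition: (1 2 3 4)
Cycle lengths: 4
Order = lcm(4) = 4

ord(σ) = 4


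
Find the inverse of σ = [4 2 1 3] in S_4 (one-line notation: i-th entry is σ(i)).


To find σ⁻¹, swap domain and range:
σ(1) = 4 → σ⁻¹(4) = 1
σ(2) = 2 → σ⁻¹(2) = 2
σ(3) = 1 → σ⁻¹(1) = 3
σ(4) = 3 → σ⁻¹(3) = 4

σ⁻¹ = [3 2 4 1]


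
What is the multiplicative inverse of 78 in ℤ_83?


Use the extended Euclidean algorithm to write 1 = 78·s + 83·t; then s mod 83 is the inverse.
Euclidean algorithm:
  78 = 0·83 + 78
  83 = 1·78 + 5
  78 = 15·5 + 3
  5 = 1·3 + 2
  3 = 1·2 + 1
  2 = 2·1 + 0
gcd(78,83) = 1
Back-substitution gives: 78·(33) + 83·(-31) = 1
So 78⁻¹ ≡ 33 ≡ 33 (mod 83)
Check: 78 × 33 = 2574 ≡ 1 (mod 83) ✓

78⁻¹ ≡ 33 (mod 83)


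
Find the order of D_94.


|D_n| = 2n (n rotations and n reflections)
|D_94| = 2×94 = 188

|D_94| = 188


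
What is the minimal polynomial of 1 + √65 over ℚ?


Let α = 1 + √65. Then α - 1 = √65, so (α - 1)² = 65, giving α² - 2α - 64 = 0. Degree 2 and α ∉ ℚ, so this is the minimal polynomial.

Minimal polynomial: x² - 2x - 64


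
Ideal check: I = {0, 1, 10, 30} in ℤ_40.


Check ideal conditions for I = {0, 1, 10, 30} in ℤ_40:
(1) I is an additive subgroup? No
(2) For r ∈ ℤ_40 and a ∈ I: r·a ∈ I? No  [counterexample: r=2, a=1, r·a mod 40 = 2 ∉ I]

No, I is not an ideal of ℤ_40


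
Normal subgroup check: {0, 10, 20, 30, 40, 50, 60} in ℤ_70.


H = {0, 10, 20, 30, 40, 50, 60} in ℤ_70
ℤ_70 is abelian; every subgroup of an abelian group is normal

Yes, normal subgroup


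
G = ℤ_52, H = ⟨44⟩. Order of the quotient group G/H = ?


|⟨44⟩| = n / gcd(44, 52) = 52 / 4 = 13
H is normal (ℤ_52 is abelian).
|G/H| = |G| / |H| = 52 / 13 = 4

|G/H| = 4


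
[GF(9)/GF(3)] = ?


GF(9) = GF(3^2), so the extension degree is 2

[GF(9)/GF(3)] = 2


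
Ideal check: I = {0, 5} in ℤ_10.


Check ideal conditions for I = {0, 5} in ℤ_10:
(1) I is an additive subgroup? Yes
(2) For r ∈ ℤ_10 and a ∈ I: r·a ∈ I? Yes

Yes, I is an ideal of ℤ_10


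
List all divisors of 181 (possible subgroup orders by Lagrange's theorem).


Lagrange's theorem: |H| divides |G|
|G| = 181
Divisors of 181: 1, 181

Possible subgroup orders: {1, 181}


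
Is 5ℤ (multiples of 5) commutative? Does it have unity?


5ℤ is a commutative ring under +,× but has no multiplicative identity (1 ∉ 5ℤ); it has no zero divisors, but without unity it is not an integral domain
Commutative: Yes
Integral domain: No
Has unity: No

5ℤ (multiples of 5): Commutative=Yes, Unity=No


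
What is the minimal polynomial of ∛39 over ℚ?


∛39 satisfies x³ - 39 = 0, irreducible over ℚ (no rational root; 39 is not a perfect cube)

Minimal polynomial: x³ - 39


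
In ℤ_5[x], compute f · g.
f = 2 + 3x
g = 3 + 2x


Expand and collect like terms; reduce coefficients mod 5:
x^0: 2·3 = 6 ≡ 1 (mod 5)
x^1: 2·2 + 3·3 = 13 ≡ 3 (mod 5)
x^2: 3·2 = 6 ≡ 1 (mod 5)
Result: 1 + 3x + x^2

f · g = 1 + 3x + x^2


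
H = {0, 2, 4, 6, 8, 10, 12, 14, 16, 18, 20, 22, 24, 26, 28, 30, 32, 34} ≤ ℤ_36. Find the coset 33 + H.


33 + H = {33 + h (mod 36) : h ∈ H}
33+0=33, 33+2=35, 33+4=1, 33+6=3, 33+8=5, 33+10=7, 33+12=9, 33+14=11, 33+16=13, 33+18=15, 33+20=17, 33+22=19, 33+24=21, 33+26=23, 33+28=25, 33+30=27, 33+32=29, 33+34=31
33 + H = {1, 3, 5, 7, 9, 11, 13, 15, 17, 19, 21, 23, 25, 27, 29, 31, 33, 35} = 1 + H

33 + H = {1, 3, 5, 7, 9, 11, 13, 15, 17, 19, 21, 23, 25, 27, 29, 31, 33, 35}


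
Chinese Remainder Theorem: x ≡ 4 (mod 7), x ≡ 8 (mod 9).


m₁ = 7, m₂ = 9, gcd = 1, so CRT applies. M = m₁·m₂ = 63
Let M₁ = M/m₁ = 9, M₂ = M/m₂ = 7
Find y₁ ≡ M₁⁻¹ (mod m₁): 9⁻¹ ≡ 4 (mod 7)
Find y₂ ≡ M₂⁻¹ (mod m₂): 7⁻¹ ≡ 4 (mod 9)
x = a₁·M₁·y₁ + a₂·M₂·y₂ = 4·9·4 + 8·7·4 = 368
Reduce mod 63: x ≡ 53
Check: 53 mod 7 = 4 ✓, 53 mod 9 = 8 ✓

x ≡ 53 (mod 63)


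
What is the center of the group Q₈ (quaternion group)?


Z(G) = {g ∈ G | gx = xg for all x ∈ G}
In Q₈ = {±1, ±i, ±j, ±k}, only ±1 commute with every element

Z(Q₈ (quaternion group)) = {1, -1}


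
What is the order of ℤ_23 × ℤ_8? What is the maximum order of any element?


|ℤ_23 × ℤ_8| = 23 × 8 = 184
Max element order = lcm(23,8) = 184
Cyclic? Yes (gcd=1)

|ℤ_23×ℤ_8| = 184, max element order = 184


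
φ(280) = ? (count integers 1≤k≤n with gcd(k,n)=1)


Factor n: 280 = 2^3 × 5 × 7
φ(n) = n · ∏(1 - 1/p) over distinct primes p | n
φ(280) = 280 · (1 - 1/2) · (1 - 1/5) · (1 - 1/7) = 96

φ(280) = 96


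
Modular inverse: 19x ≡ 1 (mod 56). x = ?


Use the extended Euclidean algorithm to write 1 = 19·s + 56·t; then s mod 56 is the inverse.
Euclidean algorithm:
  19 = 0·56 + 19
  56 = 2·19 + 18
  19 = 1·18 + 1
  18 = 18·1 + 0
gcd(19,56) = 1
Back-substitution gives: 19·(3) + 56·(-1) = 1
So 19⁻¹ ≡ 3 ≡ 3 (mod 56)
Check: 19 × 3 = 57 ≡ 1 (mod 56) ✓

19⁻¹ ≡ 3 (mod 56)


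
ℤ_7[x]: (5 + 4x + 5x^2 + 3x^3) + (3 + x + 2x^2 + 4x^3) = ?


Add coefficients mod 7:
x^0: 5 + 3 = 1 (mod 7)
x^1: 4 + 1 = 5 (mod 7)
x^2: 5 + 2 = 0 (mod 7)
x^3: 3 + 4 = 0 (mod 7)
Result: 1 + 5x

f + g = 1 + 5x


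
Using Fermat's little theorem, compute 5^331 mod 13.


Fermat's little theorem: if p is prime and gcd(a,p)=1, then a^(p-1) ≡ 1 (mod p)
p = 13 is prime, gcd(5,13) = 1
Reduce exponent: 331 mod 12 = 7
So 5^331 ≡ 5^7 (mod 13)
5^7 mod 13 = 8

5^331 ≡ 8 (mod 13)


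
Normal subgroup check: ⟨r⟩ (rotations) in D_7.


H = ⟨r⟩ (rotations) in D_7
The rotation subgroup ⟨r⟩ has index 2 in D_7, so it is normal

Yes, normal subgroup


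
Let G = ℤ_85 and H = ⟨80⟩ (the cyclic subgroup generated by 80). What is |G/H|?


|⟨80⟩| = n / gcd(80, 85) = 85 / 5 = 17
H is normal (ℤ_85 is abelian).
|G/H| = |G| / |H| = 85 / 17 = 5

|G/H| = 5


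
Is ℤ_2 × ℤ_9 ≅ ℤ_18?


Comparing ℤ_2 × ℤ_9 and ℤ_18:
gcd(2,9) = 1, so ℤ_2 × ℤ_9 ≅ ℤ_18 (CRT)

Yes, ℤ_2 × ℤ_9 ≅ ℤ_18


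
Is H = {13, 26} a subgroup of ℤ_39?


Subgroup test for H = {13, 26} in (ℤ_39, +):
(1) 0 ∈ H? No
(2) Closure: for all a,b ∈ H, (a+b) mod 39 ∈ H? No  [counterexample: 13 + 26 = 0 ∉ H]
(3) Inverses: for all a ∈ H, -a mod 39 ∈ H? Yes

No, H is not a subgroup of ℤ_39


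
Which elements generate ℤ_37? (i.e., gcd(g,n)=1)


g generates ℤ_n iff gcd(g,n) = 1
Prime factors of 37: 37
Generators are g ∈ {1,...,36} not divisible by any of these primes.
Generators: {1, 2, 3, 4, 5, 6, 7, 8, 9, 10, 11, 12, 13, 14, 15, 16, 17, 18, 19, 20, 21, 22, 23, 24, 25, 26, 27, 28, 29, 30, 31, 32, 33, 34, 35, 36}
Number of generators = φ(37) = 36

Generators of ℤ_37 = {1, 2, 3, 4, 5, 6, 7, 8, 9, 10, 11, 12, 13, 14, 15, 16, 17, 18, 19, 20, 21, 22, 23, 24, 25, 26, 27, 28, 29, 30, 31, 32, 33, 34, 35, 36}


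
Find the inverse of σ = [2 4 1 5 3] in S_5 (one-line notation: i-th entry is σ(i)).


To find σ⁻¹, swap domain and range:
σ(1) = 2 → σ⁻¹(2) = 1
σ(2) = 4 → σ⁻¹(4) = 2
σ(3) = 1 → σ⁻¹(1) = 3
σ(4) = 5 → σ⁻¹(5) = 4
σ(5) = 3 → σ⁻¹(3) = 5

σ⁻¹ = [3 1 5 2 4]


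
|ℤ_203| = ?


ℤ_n has n elements.

|ℤ_203| = 203


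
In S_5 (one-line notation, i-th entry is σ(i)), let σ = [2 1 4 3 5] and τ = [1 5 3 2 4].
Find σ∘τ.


σ∘τ: apply τ first, then σ
1 →τ 1 →σ 2
2 →τ 5 →σ 5
3 →τ 3 →σ 4
4 →τ 2 →σ 1
5 →τ 4 →σ 3

σ∘τ = [2 5 4 1 3]


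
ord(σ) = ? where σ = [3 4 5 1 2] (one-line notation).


Cycle decomposition: (1 3 5 2 4)
Cycle lengths: 5
Order = lcm(5) = 5

ord(σ) = 5


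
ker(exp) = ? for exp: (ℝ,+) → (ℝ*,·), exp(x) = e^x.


Kernel = preimage of identity
ker(exp) = {x ∈ ℝ | e^x = 1} = {0}

ker(exp) = {0}


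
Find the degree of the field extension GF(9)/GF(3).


GF(9) = GF(3^2), so the extension degree is 2

[GF(9)/GF(3)] = 2


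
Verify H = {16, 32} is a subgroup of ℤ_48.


Subgroup test for H = {16, 32} in (ℤ_48, +):
(1) 0 ∈ H? No
(2) Closure: for all a,b ∈ H, (a+b) mod 48 ∈ H? No  [counterexample: 16 + 32 = 0 ∉ H]
(3) Inverses: for all a ∈ H, -a mod 48 ∈ H? Yes

No, H is not a subgroup of ℤ_48


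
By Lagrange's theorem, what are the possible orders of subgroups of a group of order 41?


Lagrange's theorem: |H| divides |G|
|G| = 41
Divisors of 41: 1, 41

Possible subgroup orders: {1, 41}


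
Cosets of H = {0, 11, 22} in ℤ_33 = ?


H = {0, 11, 22}, |H| = 3
Number of cosets = |G|/|H| = 33/3 = 11
0 + H = {0, 11, 22}
1 + H = {1, 12, 23}
2 + H = {2, 13, 24}
3 + H = {3, 14, 25}
4 + H = {4, 15, 26}
5 + H = {5, 16, 27}
6 + H = {6, 17, 28}
7 + H = {7, 18, 29}
8 + H = {8, 19, 30}
9 + H = {9, 20, 31}
10 + H = {10, 21, 32}

Cosets: 0+H={0,11,22}; 1+H={1,12,23}; 2+H={2,13,24}; 3+H={3,14,25}; 4+H={4,15,26}; 5+H={5,16,27}; 6+H={6,17,28}; 7+H={7,18,29}; 8+H={8,19,30}; 9+H={9,20,31}; 10+H={10,21,32}


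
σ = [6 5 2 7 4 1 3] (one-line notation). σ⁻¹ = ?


To find σ⁻¹, swap domain and range:
σ(1) = 6 → σ⁻¹(6) = 1
σ(2) = 5 → σ⁻¹(5) = 2
σ(3) = 2 → σ⁻¹(2) = 3
σ(4) = 7 → σ⁻¹(7) = 4
σ(5) = 4 → σ⁻¹(4) = 5
σ(6) = 1 → σ⁻¹(1) = 6
σ(7) = 3 → σ⁻¹(3) = 7

σ⁻¹ = [6 3 7 5 2 1 4]


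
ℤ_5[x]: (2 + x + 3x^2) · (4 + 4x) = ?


Expand and collect like terms; reduce coefficients mod 5:
x^0: 2·4 = 8 ≡ 3 (mod 5)
x^1: 2·4 + 1·4 = 12 ≡ 2 (mod 5)
x^2: 1·4 + 3·4 = 16 ≡ 1 (mod 5)
x^3: 3·4 = 12 ≡ 2 (mod 5)
Result: 3 + 2x + x^2 + 2x^3

f · g = 3 + 2x + x^2 + 2x^3


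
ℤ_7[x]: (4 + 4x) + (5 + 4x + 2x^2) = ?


Add coefficients mod 7:
x^0: 4 + 5 = 2 (mod 7)
x^1: 4 + 4 = 1 (mod 7)
x^2: 0 + 2 = 2 (mod 7)
Result: 2 + x + 2x^2

f + g = 2 + x + 2x^2


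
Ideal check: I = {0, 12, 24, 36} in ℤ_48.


Check ideal conditions for I = {0, 12, 24, 36} in ℤ_48:
(1) I is an additive subgroup? Yes
(2) For r ∈ ℤ_48 and a ∈ I: r·a ∈ I? Yes

Yes, I is an ideal of ℤ_48


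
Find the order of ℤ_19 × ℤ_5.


|A × B| = |A| · |B|
|ℤ_19 × ℤ_5| = 19 × 5 = 95

|ℤ_19 × ℤ_5| = 95


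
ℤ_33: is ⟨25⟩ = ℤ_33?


g generates ℤ_n iff gcd(g, n) = 1
gcd(25, 33) = 1
Since gcd = 1, 25 is a generator.

Yes, 25 generates ℤ_33


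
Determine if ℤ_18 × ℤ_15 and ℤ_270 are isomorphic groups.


Comparing ℤ_18 × ℤ_15 and ℤ_270:
gcd(18,15) = 3 ≠ 1. Max element order in ℤ_18×ℤ_15 is lcm(18,15) = 90 < 270, so it has no element of order 270

No, ℤ_18 × ℤ_15 ≇ ℤ_270


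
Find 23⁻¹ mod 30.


Use the extended Euclidean algorithm to write 1 = 23·s + 30·t; then s mod 30 is the inverse.
Euclidean algorithm:
  23 = 0·30 + 23
  30 = 1·23 + 7
  23 = 3·7 + 2
  7 = 3·2 + 1
  2 = 2·1 + 0
gcd(23,30) = 1
Back-substitution gives: 23·(-13) + 30·(10) = 1
So 23⁻¹ ≡ -13 ≡ 17 (mod 30)
Check: 23 × 17 = 391 ≡ 1 (mod 30) ✓

23⁻¹ ≡ 17 (mod 30)


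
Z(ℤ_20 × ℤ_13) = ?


Z(G) = {g ∈ G | gx = xg for all x ∈ G}
Direct product of abelian groups is abelian, so Z(G) = G

Z(ℤ_20 × ℤ_13) = ℤ_20 × ℤ_13


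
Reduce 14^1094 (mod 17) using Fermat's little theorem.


Fermat's little theorem: if p is prime and gcd(a,p)=1, then a^(p-1) ≡ 1 (mod p)
p = 17 is prime, gcd(14,17) = 1
Reduce exponent: 1094 mod 16 = 6
So 14^1094 ≡ 14^6 (mod 17)
14^6 mod 17 = 15

14^1094 ≡ 15 (mod 17)


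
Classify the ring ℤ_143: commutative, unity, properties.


ℤ_143 is a commutative ring with unity 1; 143 = 11×13 is composite, so 11·13 ≡ 0 gives zero divisors (not an integral domain)
Commutative: Yes
Integral domain: No
Has unity: Yes

ℤ_143: Commutative=Yes, Unity=Yes


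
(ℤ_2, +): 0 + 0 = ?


Operation: addition mod 2
0 + 0 = (a + b) mod 2 with a = 0, b = 0

0 + 0 = 0


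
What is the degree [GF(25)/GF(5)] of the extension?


GF(25) = GF(5^2), so the extension degree is 2

[GF(25)/GF(5)] = 2


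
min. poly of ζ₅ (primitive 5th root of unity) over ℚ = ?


ζ₅ is a root of Φ₅(x) = x⁴ + x³ + x² + x + 1, irreducible over ℚ

Minimal polynomial: x⁴ + x³ + x² + x + 1


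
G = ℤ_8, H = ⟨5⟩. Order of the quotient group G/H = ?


|⟨5⟩| = n / gcd(5, 8) = 8 / 1 = 8
H is normal (ℤ_8 is abelian).
|G/H| = |G| / |H| = 8 / 8 = 1

|G/H| = 1


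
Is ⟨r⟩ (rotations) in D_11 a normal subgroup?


H = ⟨r⟩ (rotations) in D_11
The rotation subgroup ⟨r⟩ has index 2 in D_11, so it is normal

Yes, normal subgroup


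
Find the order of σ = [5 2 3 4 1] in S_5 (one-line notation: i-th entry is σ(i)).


Cycle decomposition: (1 5)
Cycle lengths: 2
Order = lcm(2) = 2

ord(σ) = 2


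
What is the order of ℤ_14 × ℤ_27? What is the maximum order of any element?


|ℤ_14 × ℤ_27| = 14 × 27 = 378
Max element order = lcm(14,27) = 378
Cyclic? Yes (gcd=1)

|ℤ_14×ℤ_27| = 378, max element order = 378


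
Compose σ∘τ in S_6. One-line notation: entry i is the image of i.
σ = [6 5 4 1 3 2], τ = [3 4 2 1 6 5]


σ∘τ: apply τ first, then σ
1 →τ 3 →σ 4
2 →τ 4 →σ 1
3 →τ 2 →σ 5
4 →τ 1 →σ 6
5 →τ 6 →σ 2
6 →τ 5 →σ 3

σ∘τ = [4 1 5 6 2 3]


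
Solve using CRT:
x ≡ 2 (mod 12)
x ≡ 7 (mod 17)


m₁ = 12, m₂ = 17, gcd = 1, so CRT applies. M = m₁·m₂ = 204
Let M₁ = M/m₁ = 17, M₂ = M/m₂ = 12
Find y₁ ≡ M₁⁻¹ (mod m₁): 17⁻¹ ≡ 5 (mod 12)
Find y₂ ≡ M₂⁻¹ (mod m₂): 12⁻¹ ≡ 10 (mod 17)
x = a₁·M₁·y₁ + a₂·M₂·y₂ = 2·17·5 + 7·12·10 = 1010
Reduce mod 204: x ≡ 194
Check: 194 mod 12 = 2 ✓, 194 mod 17 = 7 ✓

x ≡ 194 (mod 204)


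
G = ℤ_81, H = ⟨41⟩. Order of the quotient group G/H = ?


|⟨41⟩| = n / gcd(41, 81) = 81 / 1 = 81
H is normal (ℤ_81 is abelian).
|G/H| = |G| / |H| = 81 / 81 = 1

|G/H| = 1


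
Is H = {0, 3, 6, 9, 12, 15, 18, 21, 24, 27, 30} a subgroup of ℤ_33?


Subgroup test for H = {0, 3, 6, 9, 12, 15, 18, 21, 24, 27, 30} in (ℤ_33, +):
(1) 0 ∈ H? Yes
(2) Closure: for all a,b ∈ H, (a+b) mod 33 ∈ H? Yes
(3) Inverses: for all a ∈ H, -a mod 33 ∈ H? Yes

Yes, H is a subgroup of ℤ_33


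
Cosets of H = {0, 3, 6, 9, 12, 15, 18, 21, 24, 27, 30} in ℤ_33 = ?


H = {0, 3, 6, 9, 12, 15, 18, 21, 24, 27, 30}, |H| = 11
Number of cosets = |G|/|H| = 33/11 = 3
0 + H = {0, 3, 6, 9, 12, 15, 18, 21, 24, 27, 30}
1 + H = {1, 4, 7, 10, 13, 16, 19, 22, 25, 28, 31}
2 + H = {2, 5, 8, 11, 14, 17, 20, 23, 26, 29, 32}

Cosets: 0+H={0,3,6,9,12,15,18,21,24,27,30}; 1+H={1,4,7,10,13,16,19,22,25,28,31}; 2+H={2,5,8,11,14,17,20,23,26,29,32}


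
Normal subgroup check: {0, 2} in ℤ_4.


H = {0, 2} in ℤ_4
ℤ_4 is abelian; every subgroup of an abelian group is normal

Yes, normal subgroup


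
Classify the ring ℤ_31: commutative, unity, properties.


ℤ_31 is a commutative ring with unity 1; 31 is prime, so ℤ_31 is a field (hence an integral domain)
Commutative: Yes
Integral domain: Yes
Has unity: Yes

ℤ_31: Commutative=Yes, Unity=Yes


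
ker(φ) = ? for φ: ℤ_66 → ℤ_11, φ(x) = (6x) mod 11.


Kernel = preimage of identity
ker(φ) = {x ∈ ℤ_66 : 6x ≡ 0 (mod 11)}. Since 11 | 66, φ is well-defined. The kernel is the cyclic subgroup ⟨11⟩ of ℤ_66 (order 6), i.e. {0, 11, 22, 33, 44, 55}

ker(φ) = {0, 11, 22, 33, 44, 55}


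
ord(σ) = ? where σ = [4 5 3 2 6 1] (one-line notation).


Cycle decomposition: (1 4 2 5 6)
Cycle lengths: 5
Order = lcm(5) = 5

ord(σ) = 5


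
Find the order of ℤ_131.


ℤ_n has n elements.

|ℤ_131| = 131


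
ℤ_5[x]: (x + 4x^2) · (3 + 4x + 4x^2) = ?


Expand and collect like terms; reduce coefficients mod 5:
x^0: 0·3 = 0 ≡ 0 (mod 5)
x^1: 0·4 + 1·3 = 3 ≡ 3 (mod 5)
x^2: 0·4 + 1·4 + 4·3 = 16 ≡ 1 (mod 5)
x^3: 1·4 + 4·4 = 20 ≡ 0 (mod 5)
x^4: 4·4 = 16 ≡ 1 (mod 5)
Result: 3x + x^2 + x^4

f · g = 3x + x^2 + x^4


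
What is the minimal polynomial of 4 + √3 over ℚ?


Let α = 4 + √3. Then α - 4 = √3, so (α - 4)² = 3, giving α² - 8α + 13 = 0. Degree 2 and α ∉ ℚ, so this is the minimal polynomial.

Minimal polynomial: x² - 8x + 13


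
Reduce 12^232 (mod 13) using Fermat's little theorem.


Fermat's little theorem: if p is prime and gcd(a,p)=1, then a^(p-1) ≡ 1 (mod p)
p = 13 is prime, gcd(12,13) = 1
Reduce exponent: 232 mod 12 = 4
So 12^232 ≡ 12^4 (mod 13)
12^4 mod 13 = 1

12^232 ≡ 1 (mod 13)


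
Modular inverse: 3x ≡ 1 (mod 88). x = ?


Use the extended Euclidean algorithm to write 1 = 3·s + 88·t; then s mod 88 is the inverse.
Euclidean algorithm:
  3 = 0·88 + 3
  88 = 29·3 + 1
  3 = 3·1 + 0
gcd(3,88) = 1
Back-substitution gives: 3·(-29) + 88·(1) = 1
So 3⁻¹ ≡ -29 ≡ 59 (mod 88)
Check: 3 × 59 = 177 ≡ 1 (mod 88) ✓

3⁻¹ ≡ 59 (mod 88)


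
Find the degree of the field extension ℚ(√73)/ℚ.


√73 has minimal polynomial x² - 73 (irreducible over ℚ since 73 is squarefree)

[ℚ(√73)/ℚ] = 2


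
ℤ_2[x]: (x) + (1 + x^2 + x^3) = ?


Add coefficients mod 2:
x^0: 0 + 1 = 1 (mod 2)
x^1: 1 + 0 = 1 (mod 2)
x^2: 0 + 1 = 1 (mod 2)
x^3: 0 + 1 = 1 (mod 2)
Result: 1 + x + x^2 + x^3

f + g = 1 + x + x^2 + x^3


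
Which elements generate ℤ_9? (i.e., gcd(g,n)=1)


g generates ℤ_n iff gcd(g,n) = 1
Checking each g ∈ {1,...,8}:
gcd(1,9) = 1
gcd(2,9) = 1
gcd(3,9) = 3
gcd(4,9) = 1
gcd(5,9) = 1
gcd(6,9) = 3
gcd(7,9) = 1
gcd(8,9) = 1
Generators: {1, 2, 4, 5, 7, 8}
Number of generators = φ(9) = 6

Generators of ℤ_9 = {1, 2, 4, 5, 7, 8}


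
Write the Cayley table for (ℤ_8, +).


Elements: {0, 1, 2, 3, 4, 5, 6, 7}
Operation: addition mod 8
Entry (a, b) = (a + b) mod 8

Cayley table:
  | 0 | 1 | 2 | 3 | 4 | 5 | 6 | 7
0 | 0 | 1 | 2 | 3 | 4 | 5 | 6 | 7
1 | 1 | 2 | 3 | 4 | 5 | 6 | 7 | 0
2 | 2 | 3 | 4 | 5 | 6 | 7 | 0 | 1
3 | 3 | 4 | 5 | 6 | 7 | 0 | 1 | 2
4 | 4 | 5 | 6 | 7 | 0 | 1 | 2 | 3
5 | 5 | 6 | 7 | 0 | 1 | 2 | 3 | 4
6 | 6 | 7 | 0 | 1 | 2 | 3 | 4 | 5
7 | 7 | 0 | 1 | 2 | 3 | 4 | 5 | 6


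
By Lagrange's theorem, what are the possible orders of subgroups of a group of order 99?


Lagrange's theorem: |H| divides |G|
|G| = 99
Divisors of 99: 1, 3, 9, 11, 33, 99

Possible subgroup orders: {1, 3, 9, 11, 33, 99}


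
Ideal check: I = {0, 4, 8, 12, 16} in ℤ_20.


Check ideal conditions for I = {0, 4, 8, 12, 16} in ℤ_20:
(1) I is an additive subgroup? Yes
(2) For r ∈ ℤ_20 and a ∈ I: r·a ∈ I? Yes

Yes, I is an ideal of ℤ_20


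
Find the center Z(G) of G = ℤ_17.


Z(G) = {g ∈ G | gx = xg for all x ∈ G}
ℤ_17 is abelian, so Z(G) = G

Z(ℤ_17) = ℤ_17


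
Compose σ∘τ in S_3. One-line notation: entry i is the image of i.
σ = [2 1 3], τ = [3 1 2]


σ∘τ: apply τ first, then σ
1 →τ 3 →σ 3
2 →τ 1 →σ 2
3 →τ 2 →σ 1

σ∘τ = [3 2 1]


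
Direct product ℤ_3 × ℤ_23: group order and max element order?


|ℤ_3 × ℤ_23| = 3 × 23 = 69
Max element order = lcm(3,23) = 69
Cyclic? Yes (gcd=1)

|ℤ_3×ℤ_23| = 69, max element order = 69


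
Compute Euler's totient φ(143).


Factor n: 143 = 11 × 13
φ(n) = n · ∏(1 - 1/p) over distinct primes p | n
φ(143) = 143 · (1 - 1/11) · (1 - 1/13) = 120

φ(143) = 120


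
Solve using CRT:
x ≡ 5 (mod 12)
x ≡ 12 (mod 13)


m₁ = 12, m₂ = 13, gcd = 1, so CRT applies. M = m₁·m₂ = 156
Let M₁ = M/m₁ = 13, M₂ = M/m₂ = 12
Find y₁ ≡ M₁⁻¹ (mod m₁): 13⁻¹ ≡ 1 (mod 12)
Find y₂ ≡ M₂⁻¹ (mod m₂): 12⁻¹ ≡ 12 (mod 13)
x = a₁·M₁·y₁ + a₂·M₂·y₂ = 5·13·1 + 12·12·12 = 1793
Reduce mod 156: x ≡ 77
Check: 77 mod 12 = 5 ✓, 77 mod 13 = 12 ✓

x ≡ 77 (mod 156)


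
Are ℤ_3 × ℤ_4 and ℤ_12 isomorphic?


Comparing ℤ_3 × ℤ_4 and ℤ_12:
gcd(3,4) = 1, so ℤ_3 × ℤ_4 ≅ ℤ_12 (CRT)

Yes, ℤ_3 × ℤ_4 ≅ ℤ_12


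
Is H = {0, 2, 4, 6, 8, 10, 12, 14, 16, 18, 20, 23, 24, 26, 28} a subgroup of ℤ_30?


Subgroup test for H = {0, 2, 4, 6, 8, 10, 12, 14, 16, 18, 20, 23, 24, 26, 28} in (ℤ_30, +):
(1) 0 ∈ H? Yes
(2) Closure: for all a,b ∈ H, (a+b) mod 30 ∈ H? No  [counterexample: 2 + 20 = 22 ∉ H]
(3) Inverses: for all a ∈ H, -a mod 30 ∈ H? No

No, H is not a subgroup of ℤ_30


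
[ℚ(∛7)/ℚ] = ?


∛7 has minimal polynomial x³ - 7 (irreducible over ℚ since 7 is not a perfect cube)

[ℚ(∛7)/ℚ] = 3


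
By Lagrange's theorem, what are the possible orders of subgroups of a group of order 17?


Lagrange's theorem: |H| divides |G|
|G| = 17
Divisors of 17: 1, 17

Possible subgroup orders: {1, 17}


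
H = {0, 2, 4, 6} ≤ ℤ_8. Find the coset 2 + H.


2 + H = {2 + h (mod 8) : h ∈ H}
2+0=2, 2+2=4, 2+4=6, 2+6=0
2 + H = {0, 2, 4, 6} = 0 + H

2 + H = {0, 2, 4, 6}


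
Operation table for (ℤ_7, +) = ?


Elements: {0, 1, 2, 3, 4, 5, 6}
Operation: addition mod 7
Entry (a, b) = (a + b) mod 7

Cayley table:
  | 0 | 1 | 2 | 3 | 4 | 5 | 6
0 | 0 | 1 | 2 | 3 | 4 | 5 | 6
1 | 1 | 2 | 3 | 4 | 5 | 6 | 0
2 | 2 | 3 | 4 | 5 | 6 | 0 | 1
3 | 3 | 4 | 5 | 6 | 0 | 1 | 2
4 | 4 | 5 | 6 | 0 | 1 | 2 | 3
5 | 5 | 6 | 0 | 1 | 2 | 3 | 4
6 | 6 | 0 | 1 | 2 | 3 | 4 | 5


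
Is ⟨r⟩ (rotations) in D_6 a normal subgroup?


H = ⟨r⟩ (rotations) in D_6
The rotation subgroup ⟨r⟩ has index 2 in D_6, so it is normal

Yes, normal subgroup


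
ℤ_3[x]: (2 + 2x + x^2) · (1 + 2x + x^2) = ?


Expand and collect like terms; reduce coefficients mod 3:
x^0: 2·1 = 2 ≡ 2 (mod 3)
x^1: 2·2 + 2·1 = 6 ≡ 0 (mod 3)
x^2: 2·1 + 2·2 + 1·1 = 7 ≡ 1 (mod 3)
x^3: 2·1 + 1·2 = 4 ≡ 1 (mod 3)
x^4: 1·1 = 1 ≡ 1 (mod 3)
Result: 2 + x^2 + x^3 + x^4

f · g = 2 + x^2 + x^3 + x^4


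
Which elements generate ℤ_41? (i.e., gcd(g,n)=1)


g generates ℤ_n iff gcd(g,n) = 1
Prime factors of 41: 41
Generators are g ∈ {1,...,40} not divisible by any of these primes.
Generators: {1, 2, 3, 4, 5, 6, 7, 8, 9, 10, 11, 12, 13, 14, 15, 16, 17, 18, 19, 20, 21, 22, 23, 24, 25, 26, 27, 28, 29, 30, 31, 32, 33, 34, 35, 36, 37, 38, 39, 40}
Number of generators = φ(41) = 40

Generators of ℤ_41 = {1, 2, 3, 4, 5, 6, 7, 8, 9, 10, 11, 12, 13, 14, 15, 16, 17, 18, 19, 20, 21, 22, 23, 24, 25, 26, 27, 28, 29, 30, 31, 32, 33, 34, 35, 36, 37, 38, 39, 40}


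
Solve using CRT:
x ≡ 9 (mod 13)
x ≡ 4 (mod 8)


m₁ = 13, m₂ = 8, gcd = 1, so CRT applies. M = m₁·m₂ = 104
Let M₁ = M/m₁ = 8, M₂ = M/m₂ = 13
Find y₁ ≡ M₁⁻¹ (mod m₁): 8⁻¹ ≡ 5 (mod 13)
Find y₂ ≡ M₂⁻¹ (mod m₂): 13⁻¹ ≡ 5 (mod 8)
x = a₁·M₁·y₁ + a₂·M₂·y₂ = 9·8·5 + 4·13·5 = 620
Reduce mod 104: x ≡ 100
Check: 100 mod 13 = 9 ✓, 100 mod 8 = 4 ✓

x ≡ 100 (mod 104)


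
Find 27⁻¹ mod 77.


Use the extended Euclidean algorithm to write 1 = 27·s + 77·t; then s mod 77 is the inverse.
Euclidean algorithm:
  27 = 0·77 + 27
  77 = 2·27 + 23
  27 = 1·23 + 4
  23 = 5·4 + 3
  4 = 1·3 + 1
  3 = 3·1 + 0
gcd(27,77) = 1
Back-substitution gives: 27·(20) + 77·(-7) = 1
So 27⁻¹ ≡ 20 ≡ 20 (mod 77)
Check: 27 × 20 = 540 ≡ 1 (mod 77) ✓

27⁻¹ ≡ 20 (mod 77)


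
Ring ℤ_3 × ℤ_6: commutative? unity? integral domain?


Direct product ring; commutative with unity (1,1); but (1,0)·(0,1) = (0,0) gives zero divisors, so not an integral domain
Commutative: Yes
Integral domain: No
Has unity: Yes

ℤ_3 × ℤ_6: Commutative=Yes, Unity=Yes


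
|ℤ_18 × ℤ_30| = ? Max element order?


|ℤ_18 × ℤ_30| = 18 × 30 = 540
Max element order = lcm(18,30) = 90
Cyclic? No (gcd=6)

|ℤ_18×ℤ_30| = 540, max element order = 90


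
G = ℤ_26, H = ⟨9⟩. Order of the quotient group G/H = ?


|⟨9⟩| = n / gcd(9, 26) = 26 / 1 = 26
H is normal (ℤ_26 is abelian).
|G/H| = |G| / |H| = 26 / 26 = 1

|G/H| = 1


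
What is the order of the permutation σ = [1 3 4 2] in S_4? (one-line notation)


Cycle decomposition: (2 3 4)
Cycle lengths: 3
Order = lcm(3) = 3

ord(σ) = 3


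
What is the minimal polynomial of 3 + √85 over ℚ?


Let α = 3 + √85. Then α - 3 = √85, so (α - 3)² = 85, giving α² - 6α - 76 = 0. Degree 2 and α ∉ ℚ, so this is the minimal polynomial.

Minimal polynomial: x² - 6x - 76


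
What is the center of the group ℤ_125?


Z(G) = {g ∈ G | gx = xg for all x ∈ G}
ℤ_125 is abelian, so Z(G) = G

Z(ℤ_125) = ℤ_125


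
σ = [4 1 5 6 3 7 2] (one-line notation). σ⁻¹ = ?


To find σ⁻¹, swap domain and range:
σ(1) = 4 → σ⁻¹(4) = 1
σ(2) = 1 → σ⁻¹(1) = 2
σ(3) = 5 → σ⁻¹(5) = 3
σ(4) = 6 → σ⁻¹(6) = 4
σ(5) = 3 → σ⁻¹(3) = 5
σ(6) = 7 → σ⁻¹(7) = 6
σ(7) = 2 → σ⁻¹(2) = 7

σ⁻¹ = [2 7 5 1 3 4 6]
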